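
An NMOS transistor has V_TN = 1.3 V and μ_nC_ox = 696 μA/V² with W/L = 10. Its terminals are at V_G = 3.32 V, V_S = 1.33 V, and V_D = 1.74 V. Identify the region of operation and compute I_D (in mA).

Triode; I_D = 1.38 mA

V_GS = V_G − V_S = 3.32 − 1.33 = 1.99 V; V_DS = V_D − V_S = 1.74 − 1.33 = 0.41 V.
k_n = μ_nC_ox · (W/L) = 6.96 mA/V².
V_ov = V_GS − V_TN = 1.99 − 1.3 = 0.69 V.
Since V_DS = 0.41 V < V_ov = 0.69 V, the device is in the triode region.
I_D = k_n [V_ov · V_DS − ½ V_DS²] = 6.96 × [0.69 × 0.41 − 0.5 × 0.41²] = 1.38 mA.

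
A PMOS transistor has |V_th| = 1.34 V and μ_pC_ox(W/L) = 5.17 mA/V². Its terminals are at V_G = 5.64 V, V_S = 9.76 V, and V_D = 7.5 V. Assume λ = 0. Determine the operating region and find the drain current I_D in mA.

Triode; I_D = 19.3 mA

V_SG = V_S − V_G = 9.76 − 5.64 = 4.12 V; V_SD = V_S − V_D = 9.76 − 7.5 = 2.26 V.
V_ov = V_SG − |V_th| = 4.12 − 1.34 = 2.78 V.
Since V_SD = 2.26 V < V_ov = 2.78 V, the device is in the triode region.
I_D = k_p [V_ov · V_SD − ½ V_SD²] = 5.17 × [2.78 × 2.26 − 0.5 × 2.26²] = 19.3 mA.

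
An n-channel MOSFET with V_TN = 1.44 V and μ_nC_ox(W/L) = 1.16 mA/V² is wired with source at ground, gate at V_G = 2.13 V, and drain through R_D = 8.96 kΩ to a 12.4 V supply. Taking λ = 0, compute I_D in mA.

V_GS = V_G = 2.13 V, so V_ov = 2.13 − 1.44 = 0.69 V.
Assume saturation: I_D = ½ k_n V_ov² = 0.5 × 1.16 × 0.69² = 0.276 mA, giving V_DS = V_DD − I_D R_D = 12.4 − 0.276 × 8.96 = 9.93 V.
V_DS = 9.93 V ≥ V_ov = 0.69 V, confirming saturation.

I_D = 0.276 mA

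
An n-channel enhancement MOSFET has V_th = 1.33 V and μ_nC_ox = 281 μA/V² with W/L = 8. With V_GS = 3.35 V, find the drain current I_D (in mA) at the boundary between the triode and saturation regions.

At the boundary V_DS = V_ov = V_GS − V_th = 3.35 − 1.33 = 2.02 V.
k_n = μ_nC_ox · (W/L) = 2.248 mA/V².
I_D = ½ k_n V_ov² = 0.5 × 2.248 × 2.02² = 4.59 mA.

I_D = 4.59 mA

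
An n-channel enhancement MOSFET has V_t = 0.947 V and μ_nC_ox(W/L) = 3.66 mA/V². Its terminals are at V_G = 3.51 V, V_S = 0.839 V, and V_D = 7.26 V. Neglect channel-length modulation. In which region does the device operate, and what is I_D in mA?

Saturation; I_D = 5.44 mA

V_GS = V_G − V_S = 3.51 − 0.839 = 2.67 V; V_DS = V_D − V_S = 7.26 − 0.839 = 6.42 V.
V_ov = V_GS − V_t = 2.67 − 0.947 = 1.72 V.
Since V_DS = 6.42 V ≥ V_ov = 1.72 V, the device is in saturation.
I_D = ½ k_n V_ov² = 0.5 × 3.66 × 1.72² = 5.44 mA.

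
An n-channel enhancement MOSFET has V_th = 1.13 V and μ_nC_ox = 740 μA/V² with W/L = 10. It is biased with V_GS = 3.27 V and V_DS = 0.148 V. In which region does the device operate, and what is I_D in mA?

Triode; I_D = 2.26 mA

k_n = μ_nC_ox · (W/L) = 7.4 mA/V².
V_ov = V_GS − V_th = 3.27 − 1.13 = 2.14 V.
Since V_DS = 0.148 V < V_ov = 2.14 V, the device is in the triode region.
I_D = k_n [V_ov · V_DS − ½ V_DS²] = 7.4 × [2.14 × 0.148 − 0.5 × 0.148²] = 2.26 mA.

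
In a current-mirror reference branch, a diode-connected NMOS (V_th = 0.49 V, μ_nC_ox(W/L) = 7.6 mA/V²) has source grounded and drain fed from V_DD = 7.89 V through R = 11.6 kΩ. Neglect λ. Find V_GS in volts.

With gate tied to drain, V_GS = V_DS ≥ V_GS − V_th, so the device is in saturation.
KCL at the drain: ½ k_n (V_GS − V_th)² = (V_DD − V_GS)/R.
Let x = V_GS − 0.49. Then 44.1 x² + x − 7.4 = 0, giving x = 0.399 V (positive root), so V_GS = 0.889 V.
I_D = (V_DD − V_GS)/R = (7.89 − 0.889) / 11.6 = 0.604 mA.

V_GS = 0.889 V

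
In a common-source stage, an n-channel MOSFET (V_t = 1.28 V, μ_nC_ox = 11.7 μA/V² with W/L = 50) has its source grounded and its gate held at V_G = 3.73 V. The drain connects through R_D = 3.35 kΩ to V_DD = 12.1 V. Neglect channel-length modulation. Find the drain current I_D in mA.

I_D = 1.76 mA

V_GS = V_G = 3.73 V, so V_ov = 3.73 − 1.28 = 2.45 V.
k_n = μ_nC_ox · (W/L) = 0.585 mA/V².
Assume saturation: I_D = ½ k_n V_ov² = 0.5 × 0.585 × 2.45² = 1.76 mA, giving V_DS = V_DD − I_D R_D = 12.1 − 1.76 × 3.35 = 6.22 V.
V_DS = 6.22 V ≥ V_ov = 2.45 V, confirming saturation.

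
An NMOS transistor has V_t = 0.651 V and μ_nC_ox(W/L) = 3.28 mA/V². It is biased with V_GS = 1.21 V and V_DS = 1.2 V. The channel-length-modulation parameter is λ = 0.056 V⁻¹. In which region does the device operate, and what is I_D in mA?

Saturation; I_D = 0.547 mA

V_ov = V_GS − V_t = 1.21 − 0.651 = 0.559 V.
Since V_DS = 1.2 V ≥ V_ov = 0.559 V, the device is in saturation.
I_D = ½ k_n V_ov² (1 + λ V_DS) = 0.5 × 3.28 × 0.559² × (1 + 0.056 × 1.2) = 0.547 mA.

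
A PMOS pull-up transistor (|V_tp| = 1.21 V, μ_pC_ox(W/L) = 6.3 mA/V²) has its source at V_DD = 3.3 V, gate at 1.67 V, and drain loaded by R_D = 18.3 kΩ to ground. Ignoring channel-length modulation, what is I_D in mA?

I_D = 0.176 mA

V_SG = V_DD − V_G = 3.3 − 1.67 = 1.63 V, so V_ov = 1.63 − 1.21 = 0.42 V.
Assume saturation: I_D = ½ k_p V_ov² = 0.5 × 6.3 × 0.42² = 0.556 mA, giving V_SD = V_DD − I_D R_D = 3.3 − 0.556 × 18.3 = -6.87 V.
But -6.87 V < V_ov = 0.42 V, so the device is actually in triode.
In triode I_D = k_p[V_ov V_SD − ½ V_SD²] and I_D = (V_DD − V_SD)/R_D. Equating: 57.6 V_SD² − 49.42 V_SD + 3.3 = 0, giving V_SD = 0.073 V (the root below V_ov).
I_D = (3.3 − 0.073) / 18.3 = 0.176 mA.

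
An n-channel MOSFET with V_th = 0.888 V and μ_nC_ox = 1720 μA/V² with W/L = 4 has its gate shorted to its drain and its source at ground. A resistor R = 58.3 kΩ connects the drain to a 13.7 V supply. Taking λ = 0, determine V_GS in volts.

V_GS = 1.14 V

With gate tied to drain, V_GS = V_DS ≥ V_GS − V_th, so the device is in saturation.
k_n = μ_nC_ox · (W/L) = 6.88 mA/V².
KCL at the drain: ½ k_n (V_GS − V_th)² = (V_DD − V_GS)/R.
Let x = V_GS − 0.888. Then 201 x² + x − 12.81 = 0, giving x = 0.25 V (positive root), so V_GS = 1.14 V.
I_D = (V_DD − V_GS)/R = (13.7 − 1.14) / 58.3 = 0.215 mA.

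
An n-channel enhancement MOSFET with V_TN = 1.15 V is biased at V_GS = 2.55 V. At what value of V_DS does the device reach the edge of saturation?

The boundary between triode and saturation is V_DS = V_GS − V_TN = V_ov.
V_ov = 2.55 − 1.15 = 1.4 V.

V_DS,sat = 1.40 V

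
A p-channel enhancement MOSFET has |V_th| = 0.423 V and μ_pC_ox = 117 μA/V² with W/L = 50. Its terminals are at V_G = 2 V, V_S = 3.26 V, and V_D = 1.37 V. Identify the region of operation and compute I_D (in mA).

Saturation; I_D = 2.05 mA

V_SG = V_S − V_G = 3.26 − 2 = 1.26 V; V_SD = V_S − V_D = 3.26 − 1.37 = 1.89 V.
k_p = μ_pC_ox · (W/L) = 5.85 mA/V².
V_ov = V_SG − |V_th| = 1.26 − 0.423 = 0.837 V.
Since V_SD = 1.89 V ≥ V_ov = 0.837 V, the device is in saturation.
I_D = ½ k_p V_ov² = 0.5 × 5.85 × 0.837² = 2.05 mA.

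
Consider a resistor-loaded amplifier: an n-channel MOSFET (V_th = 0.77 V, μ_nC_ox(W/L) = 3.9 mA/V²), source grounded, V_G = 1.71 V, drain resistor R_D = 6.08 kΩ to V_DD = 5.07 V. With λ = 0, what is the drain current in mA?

I_D = 0.793 mA

V_GS = V_G = 1.71 V, so V_ov = 1.71 − 0.77 = 0.94 V.
Assume saturation: I_D = ½ k_n V_ov² = 0.5 × 3.9 × 0.94² = 1.72 mA, giving V_DS = V_DD − I_D R_D = 5.07 − 1.72 × 6.08 = -5.41 V.
But -5.41 V < V_ov = 0.94 V, so the device is actually in triode.
In triode I_D = k_n[V_ov V_DS − ½ V_DS²] and I_D = (V_DD − V_DS)/R_D. Equating: 11.9 V_DS² − 23.29 V_DS + 5.07 = 0, giving V_DS = 0.249 V (the root below V_ov).
I_D = (5.07 − 0.249) / 6.08 = 0.793 mA.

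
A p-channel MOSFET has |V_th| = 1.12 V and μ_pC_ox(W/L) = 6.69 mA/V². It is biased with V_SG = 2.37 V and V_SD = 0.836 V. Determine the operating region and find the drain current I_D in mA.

Triode; I_D = 4.65 mA

V_ov = V_SG − |V_th| = 2.37 − 1.12 = 1.25 V.
Since V_SD = 0.836 V < V_ov = 1.25 V, the device is in the triode region.
I_D = k_p [V_ov · V_SD − ½ V_SD²] = 6.69 × [1.25 × 0.836 − 0.5 × 0.836²] = 4.65 mA.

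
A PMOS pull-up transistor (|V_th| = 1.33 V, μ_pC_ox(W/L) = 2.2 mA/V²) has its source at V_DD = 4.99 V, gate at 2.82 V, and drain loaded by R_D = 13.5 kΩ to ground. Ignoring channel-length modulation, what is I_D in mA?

V_SG = V_DD − V_G = 4.99 − 2.82 = 2.17 V, so V_ov = 2.17 − 1.33 = 0.84 V.
Assume saturation: I_D = ½ k_p V_ov² = 0.5 × 2.2 × 0.84² = 0.776 mA, giving V_SD = V_DD − I_D R_D = 4.99 − 0.776 × 13.5 = -5.49 V.
But -5.49 V < V_ov = 0.84 V, so the device is actually in triode.
In triode I_D = k_p[V_ov V_SD − ½ V_SD²] and I_D = (V_DD − V_SD)/R_D. Equating: 14.9 V_SD² − 25.95 V_SD + 4.99 = 0, giving V_SD = 0.22 V (the root below V_ov).
I_D = (4.99 − 0.22) / 13.5 = 0.353 mA.

I_D = 0.353 mA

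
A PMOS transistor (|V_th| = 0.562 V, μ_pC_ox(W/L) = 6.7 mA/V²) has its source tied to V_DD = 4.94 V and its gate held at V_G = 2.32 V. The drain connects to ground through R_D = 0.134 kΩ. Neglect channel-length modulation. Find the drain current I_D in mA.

V_SG = V_DD − V_G = 4.94 − 2.32 = 2.62 V, so V_ov = 2.62 − 0.562 = 2.06 V.
Assume saturation: I_D = ½ k_p V_ov² = 0.5 × 6.7 × 2.06² = 14.2 mA, giving V_SD = V_DD − I_D R_D = 4.94 − 14.2 × 0.134 = 3.04 V.
V_SD = 3.04 V ≥ V_ov = 2.06 V, confirming saturation.

I_D = 14.2 mA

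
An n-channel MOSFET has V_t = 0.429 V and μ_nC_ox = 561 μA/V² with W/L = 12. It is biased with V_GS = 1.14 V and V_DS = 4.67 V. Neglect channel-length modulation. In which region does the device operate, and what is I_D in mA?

k_n = μ_nC_ox · (W/L) = 6.732 mA/V².
V_ov = V_GS − V_t = 1.14 − 0.429 = 0.711 V.
Since V_DS = 4.67 V ≥ V_ov = 0.711 V, the device is in saturation.
I_D = ½ k_n V_ov² = 0.5 × 6.732 × 0.711² = 1.7 mA.

Saturation; I_D = 1.70 mA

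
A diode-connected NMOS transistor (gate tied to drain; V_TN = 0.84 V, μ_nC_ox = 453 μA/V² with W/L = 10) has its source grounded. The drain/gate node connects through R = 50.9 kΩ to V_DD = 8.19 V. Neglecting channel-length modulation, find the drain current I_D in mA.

With gate tied to drain, V_GS = V_DS ≥ V_GS − V_TN, so the device is in saturation.
k_n = μ_nC_ox · (W/L) = 4.53 mA/V².
KCL at the drain: ½ k_n (V_GS − V_TN)² = (V_DD − V_GS)/R.
Let x = V_GS − 0.84. Then 115 x² + x − 7.35 = 0, giving x = 0.248 V (positive root), so V_GS = 1.09 V.
I_D = (V_DD − V_GS)/R = (8.19 − 1.09) / 50.9 = 0.14 mA.

I_D = 0.140 mA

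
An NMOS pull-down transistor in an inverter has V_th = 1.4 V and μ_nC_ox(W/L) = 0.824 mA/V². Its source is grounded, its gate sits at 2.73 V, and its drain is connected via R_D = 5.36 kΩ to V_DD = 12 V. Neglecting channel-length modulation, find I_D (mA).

I_D = 0.729 mA

V_GS = V_G = 2.73 V, so V_ov = 2.73 − 1.4 = 1.33 V.
Assume saturation: I_D = ½ k_n V_ov² = 0.5 × 0.824 × 1.33² = 0.729 mA, giving V_DS = V_DD − I_D R_D = 12 − 0.729 × 5.36 = 8.09 V.
V_DS = 8.09 V ≥ V_ov = 1.33 V, confirming saturation.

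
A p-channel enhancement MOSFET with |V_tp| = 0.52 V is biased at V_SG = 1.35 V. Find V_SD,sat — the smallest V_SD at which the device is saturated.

V_SD,sat = 0.830 V

The boundary between triode and saturation is V_SD = V_SG − |V_tp| = V_ov.
V_ov = 1.35 − 0.52 = 0.83 V.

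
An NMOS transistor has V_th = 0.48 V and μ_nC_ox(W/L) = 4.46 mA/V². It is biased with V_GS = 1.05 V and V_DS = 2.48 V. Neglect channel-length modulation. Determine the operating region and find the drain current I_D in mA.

V_ov = V_GS − V_th = 1.05 − 0.48 = 0.57 V.
Since V_DS = 2.48 V ≥ V_ov = 0.57 V, the device is in saturation.
I_D = ½ k_n V_ov² = 0.5 × 4.46 × 0.57² = 0.725 mA.

Saturation; I_D = 0.725 mA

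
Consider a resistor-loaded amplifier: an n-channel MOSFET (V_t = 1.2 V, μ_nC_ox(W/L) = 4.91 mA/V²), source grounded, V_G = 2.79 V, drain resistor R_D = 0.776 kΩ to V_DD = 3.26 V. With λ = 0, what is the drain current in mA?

I_D = 3.50 mA

V_GS = V_G = 2.79 V, so V_ov = 2.79 − 1.2 = 1.59 V.
Assume saturation: I_D = ½ k_n V_ov² = 0.5 × 4.91 × 1.59² = 6.21 mA, giving V_DS = V_DD − I_D R_D = 3.26 − 6.21 × 0.776 = -1.56 V.
But -1.56 V < V_ov = 1.59 V, so the device is actually in triode.
In triode I_D = k_n[V_ov V_DS − ½ V_DS²] and I_D = (V_DD − V_DS)/R_D. Equating: 1.91 V_DS² − 7.058 V_DS + 3.26 = 0, giving V_DS = 0.541 V (the root below V_ov).
I_D = (3.26 − 0.541) / 0.776 = 3.5 mA.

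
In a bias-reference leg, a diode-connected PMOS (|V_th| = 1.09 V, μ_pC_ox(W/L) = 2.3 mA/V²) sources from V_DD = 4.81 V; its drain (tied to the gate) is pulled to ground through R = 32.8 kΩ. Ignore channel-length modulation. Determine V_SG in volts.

With gate tied to drain, V_SG = V_SD ≥ V_SG − |V_th|, so the device is in saturation.
KCL at the drain: ½ k_p (V_SG − |V_th|)² = (V_DD − V_SG)/R.
Let x = V_SG − 1.09. Then 37.7 x² + x − 3.72 = 0, giving x = 0.301 V (positive root), so V_SG = 1.39 V.
I_D = (V_DD − V_SG)/R = (4.81 − 1.39) / 32.8 = 0.104 mA.

V_SG = 1.39 V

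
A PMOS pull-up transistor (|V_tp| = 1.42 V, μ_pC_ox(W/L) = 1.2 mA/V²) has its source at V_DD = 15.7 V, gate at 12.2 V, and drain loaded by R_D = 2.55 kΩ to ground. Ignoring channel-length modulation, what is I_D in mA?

I_D = 2.60 mA

V_SG = V_DD − V_G = 15.7 − 12.2 = 3.5 V, so V_ov = 3.5 − 1.42 = 2.08 V.
Assume saturation: I_D = ½ k_p V_ov² = 0.5 × 1.2 × 2.08² = 2.6 mA, giving V_SD = V_DD − I_D R_D = 15.7 − 2.6 × 2.55 = 9.08 V.
V_SD = 9.08 V ≥ V_ov = 2.08 V, confirming saturation.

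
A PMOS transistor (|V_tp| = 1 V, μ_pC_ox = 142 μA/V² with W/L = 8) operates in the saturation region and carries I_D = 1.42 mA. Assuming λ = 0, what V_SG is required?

k_p = μ_pC_ox · (W/L) = 1.136 mA/V².
In saturation I_D = ½ k_p (V_SG − |V_tp|)², so V_SG − |V_tp| = √(2 I_D / k_p) = √(2 × 1.42 / 1.136) = 1.58 V.
V_SG = 1 + 1.58 = 2.58 V.

V_SG = 2.58 V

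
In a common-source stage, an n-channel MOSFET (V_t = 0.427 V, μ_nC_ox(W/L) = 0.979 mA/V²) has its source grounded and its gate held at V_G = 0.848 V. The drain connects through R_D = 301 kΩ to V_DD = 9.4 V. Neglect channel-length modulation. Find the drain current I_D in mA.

I_D = 0.0310 mA

V_GS = V_G = 0.848 V, so V_ov = 0.848 − 0.427 = 0.421 V.
Assume saturation: I_D = ½ k_n V_ov² = 0.5 × 0.979 × 0.421² = 0.0868 mA, giving V_DS = V_DD − I_D R_D = 9.4 − 0.0868 × 301 = -16.7 V.
But -16.7 V < V_ov = 0.421 V, so the device is actually in triode.
In triode I_D = k_n[V_ov V_DS − ½ V_DS²] and I_D = (V_DD − V_DS)/R_D. Equating: 147 V_DS² − 125.1 V_DS + 9.4 = 0, giving V_DS = 0.0833 V (the root below V_ov).
I_D = (9.4 − 0.0833) / 301 = 0.031 mA.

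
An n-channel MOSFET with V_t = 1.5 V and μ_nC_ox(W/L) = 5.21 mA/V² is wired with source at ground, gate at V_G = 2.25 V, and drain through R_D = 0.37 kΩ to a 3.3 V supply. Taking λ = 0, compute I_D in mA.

I_D = 1.47 mA

V_GS = V_G = 2.25 V, so V_ov = 2.25 − 1.5 = 0.75 V.
Assume saturation: I_D = ½ k_n V_ov² = 0.5 × 5.21 × 0.75² = 1.47 mA, giving V_DS = V_DD − I_D R_D = 3.3 − 1.47 × 0.37 = 2.76 V.
V_DS = 2.76 V ≥ V_ov = 0.75 V, confirming saturation.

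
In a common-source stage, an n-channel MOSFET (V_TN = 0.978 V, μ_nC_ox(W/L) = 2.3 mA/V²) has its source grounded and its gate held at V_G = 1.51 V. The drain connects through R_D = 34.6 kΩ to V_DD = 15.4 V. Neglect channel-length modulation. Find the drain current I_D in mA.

I_D = 0.325 mA

V_GS = V_G = 1.51 V, so V_ov = 1.51 − 0.978 = 0.532 V.
Assume saturation: I_D = ½ k_n V_ov² = 0.5 × 2.3 × 0.532² = 0.325 mA, giving V_DS = V_DD − I_D R_D = 15.4 − 0.325 × 34.6 = 4.14 V.
V_DS = 4.14 V ≥ V_ov = 0.532 V, confirming saturation.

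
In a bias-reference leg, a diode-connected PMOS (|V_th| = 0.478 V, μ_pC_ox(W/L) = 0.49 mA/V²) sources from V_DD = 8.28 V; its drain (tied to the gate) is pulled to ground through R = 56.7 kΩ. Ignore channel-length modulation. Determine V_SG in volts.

With gate tied to drain, V_SG = V_SD ≥ V_SG − |V_th|, so the device is in saturation.
KCL at the drain: ½ k_p (V_SG − |V_th|)² = (V_DD − V_SG)/R.
Let x = V_SG − 0.478. Then 13.9 x² + x − 7.802 = 0, giving x = 0.714 V (positive root), so V_SG = 1.19 V.
I_D = (V_DD − V_SG)/R = (8.28 − 1.19) / 56.7 = 0.125 mA.

V_SG = 1.19 V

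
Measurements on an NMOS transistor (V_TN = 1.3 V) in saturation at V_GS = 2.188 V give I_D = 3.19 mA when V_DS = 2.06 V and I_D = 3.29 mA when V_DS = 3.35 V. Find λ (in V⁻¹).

λ = 0.0256 V⁻¹

With V_GS fixed, I_D ∝ (1 + λ V_DS) in saturation, so I_D2/I_D1 = (1 + λ V_DS2)/(1 + λ V_DS1).
3.29/3.19 = 1.031 = (1 + 3.35 λ)/(1 + 2.06 λ).
Solving: λ (I_D1 V_DS2 − I_D2 V_DS1) = I_D2 − I_D1, so λ = (3.29 − 3.19) / (3.19 × 3.35 − 3.29 × 2.06) = 0.1 / 3.91 = 0.0256 V⁻¹.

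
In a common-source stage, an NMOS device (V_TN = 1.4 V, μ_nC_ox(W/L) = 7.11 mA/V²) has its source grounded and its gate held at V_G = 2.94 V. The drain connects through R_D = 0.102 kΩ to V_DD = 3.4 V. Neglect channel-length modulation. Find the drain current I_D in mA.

V_GS = V_G = 2.94 V, so V_ov = 2.94 − 1.4 = 1.54 V.
Assume saturation: I_D = ½ k_n V_ov² = 0.5 × 7.11 × 1.54² = 8.43 mA, giving V_DS = V_DD − I_D R_D = 3.4 − 8.43 × 0.102 = 2.54 V.
V_DS = 2.54 V ≥ V_ov = 1.54 V, confirming saturation.

I_D = 8.43 mA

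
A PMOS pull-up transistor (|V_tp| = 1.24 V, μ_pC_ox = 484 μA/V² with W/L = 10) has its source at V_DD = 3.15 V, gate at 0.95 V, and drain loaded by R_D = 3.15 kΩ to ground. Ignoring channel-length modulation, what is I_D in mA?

V_SG = V_DD − V_G = 3.15 − 0.95 = 2.2 V, so V_ov = 2.2 − 1.24 = 0.96 V.
k_p = μ_pC_ox · (W/L) = 4.84 mA/V².
Assume saturation: I_D = ½ k_p V_ov² = 0.5 × 4.84 × 0.96² = 2.23 mA, giving V_SD = V_DD − I_D R_D = 3.15 − 2.23 × 3.15 = -3.88 V.
But -3.88 V < V_ov = 0.96 V, so the device is actually in triode.
In triode I_D = k_p[V_ov V_SD − ½ V_SD²] and I_D = (V_DD − V_SD)/R_D. Equating: 7.62 V_SD² − 15.64 V_SD + 3.15 = 0, giving V_SD = 0.226 V (the root below V_ov).
I_D = (3.15 − 0.226) / 3.15 = 0.928 mA.

I_D = 0.928 mA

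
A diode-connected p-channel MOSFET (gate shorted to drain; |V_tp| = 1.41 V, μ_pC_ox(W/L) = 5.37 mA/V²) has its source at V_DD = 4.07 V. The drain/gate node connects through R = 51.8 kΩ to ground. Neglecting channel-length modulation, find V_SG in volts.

V_SG = 1.54 V

With gate tied to drain, V_SG = V_SD ≥ V_SG − |V_tp|, so the device is in saturation.
KCL at the drain: ½ k_p (V_SG − |V_tp|)² = (V_DD − V_SG)/R.
Let x = V_SG − 1.41. Then 139 x² + x − 2.66 = 0, giving x = 0.135 V (positive root), so V_SG = 1.54 V.
I_D = (V_DD − V_SG)/R = (4.07 − 1.54) / 51.8 = 0.0488 mA.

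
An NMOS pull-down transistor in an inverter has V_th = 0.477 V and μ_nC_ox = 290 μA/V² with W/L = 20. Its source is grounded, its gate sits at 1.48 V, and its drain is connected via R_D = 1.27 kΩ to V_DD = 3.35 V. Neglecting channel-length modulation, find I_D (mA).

V_GS = V_G = 1.48 V, so V_ov = 1.48 − 0.477 = 1 V.
k_n = μ_nC_ox · (W/L) = 5.8 mA/V².
Assume saturation: I_D = ½ k_n V_ov² = 0.5 × 5.8 × 1² = 2.92 mA, giving V_DS = V_DD − I_D R_D = 3.35 − 2.92 × 1.27 = -0.355 V.
But -0.355 V < V_ov = 1 V, so the device is actually in triode.
In triode I_D = k_n[V_ov V_DS − ½ V_DS²] and I_D = (V_DD − V_DS)/R_D. Equating: 3.68 V_DS² − 8.388 V_DS + 3.35 = 0, giving V_DS = 0.517 V (the root below V_ov).
I_D = (3.35 − 0.517) / 1.27 = 2.23 mA.

I_D = 2.23 mA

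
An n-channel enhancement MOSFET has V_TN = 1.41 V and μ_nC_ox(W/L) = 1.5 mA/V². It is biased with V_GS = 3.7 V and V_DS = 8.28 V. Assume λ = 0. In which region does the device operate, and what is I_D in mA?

Saturation; I_D = 3.93 mA

V_ov = V_GS − V_TN = 3.7 − 1.41 = 2.29 V.
Since V_DS = 8.28 V ≥ V_ov = 2.29 V, the device is in saturation.
I_D = ½ k_n V_ov² = 0.5 × 1.5 × 2.29² = 3.93 mA.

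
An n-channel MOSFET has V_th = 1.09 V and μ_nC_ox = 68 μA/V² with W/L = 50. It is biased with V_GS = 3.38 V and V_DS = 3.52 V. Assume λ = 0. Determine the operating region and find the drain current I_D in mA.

k_n = μ_nC_ox · (W/L) = 3.4 mA/V².
V_ov = V_GS − V_th = 3.38 − 1.09 = 2.29 V.
Since V_DS = 3.52 V ≥ V_ov = 2.29 V, the device is in saturation.
I_D = ½ k_n V_ov² = 0.5 × 3.4 × 2.29² = 8.91 mA.

Saturation; I_D = 8.91 mA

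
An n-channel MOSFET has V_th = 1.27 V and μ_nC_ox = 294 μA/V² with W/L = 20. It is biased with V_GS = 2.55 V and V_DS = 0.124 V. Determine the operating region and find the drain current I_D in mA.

k_n = μ_nC_ox · (W/L) = 5.88 mA/V².
V_ov = V_GS − V_th = 2.55 − 1.27 = 1.28 V.
Since V_DS = 0.124 V < V_ov = 1.28 V, the device is in the triode region.
I_D = k_n [V_ov · V_DS − ½ V_DS²] = 5.88 × [1.28 × 0.124 − 0.5 × 0.124²] = 0.888 mA.

Triode; I_D = 0.888 mA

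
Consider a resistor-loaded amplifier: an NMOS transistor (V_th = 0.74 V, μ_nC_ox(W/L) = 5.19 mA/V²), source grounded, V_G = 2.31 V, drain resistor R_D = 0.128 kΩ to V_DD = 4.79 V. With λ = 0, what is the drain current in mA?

V_GS = V_G = 2.31 V, so V_ov = 2.31 − 0.74 = 1.57 V.
Assume saturation: I_D = ½ k_n V_ov² = 0.5 × 5.19 × 1.57² = 6.4 mA, giving V_DS = V_DD − I_D R_D = 4.79 − 6.4 × 0.128 = 3.97 V.
V_DS = 3.97 V ≥ V_ov = 1.57 V, confirming saturation.

I_D = 6.40 mA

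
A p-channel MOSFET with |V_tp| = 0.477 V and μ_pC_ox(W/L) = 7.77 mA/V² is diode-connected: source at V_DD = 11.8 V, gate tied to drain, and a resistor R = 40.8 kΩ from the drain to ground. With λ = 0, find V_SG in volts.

V_SG = 0.741 V

With gate tied to drain, V_SG = V_SD ≥ V_SG − |V_tp|, so the device is in saturation.
KCL at the drain: ½ k_p (V_SG − |V_tp|)² = (V_DD − V_SG)/R.
Let x = V_SG − 0.477. Then 159 x² + x − 11.32 = 0, giving x = 0.264 V (positive root), so V_SG = 0.741 V.
I_D = (V_DD − V_SG)/R = (11.8 − 0.741) / 40.8 = 0.271 mA.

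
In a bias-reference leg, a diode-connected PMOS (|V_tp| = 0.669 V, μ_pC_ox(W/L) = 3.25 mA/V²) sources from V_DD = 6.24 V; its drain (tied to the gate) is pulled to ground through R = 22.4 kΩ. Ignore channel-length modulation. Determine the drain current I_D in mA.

I_D = 0.232 mA

With gate tied to drain, V_SG = V_SD ≥ V_SG − |V_tp|, so the device is in saturation.
KCL at the drain: ½ k_p (V_SG − |V_tp|)² = (V_DD − V_SG)/R.
Let x = V_SG − 0.669. Then 36.4 x² + x − 5.571 = 0, giving x = 0.378 V (positive root), so V_SG = 1.05 V.
I_D = (V_DD − V_SG)/R = (6.24 − 1.05) / 22.4 = 0.232 mA.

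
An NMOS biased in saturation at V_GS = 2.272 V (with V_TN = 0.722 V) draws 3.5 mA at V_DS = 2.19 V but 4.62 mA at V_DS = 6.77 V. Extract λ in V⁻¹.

With V_GS fixed, I_D ∝ (1 + λ V_DS) in saturation, so I_D2/I_D1 = (1 + λ V_DS2)/(1 + λ V_DS1).
4.62/3.5 = 1.32 = (1 + 6.77 λ)/(1 + 2.19 λ).
Solving: λ (I_D1 V_DS2 − I_D2 V_DS1) = I_D2 − I_D1, so λ = (4.62 − 3.5) / (3.5 × 6.77 − 4.62 × 2.19) = 1.12 / 13.6 = 0.0825 V⁻¹.

λ = 0.0825 V⁻¹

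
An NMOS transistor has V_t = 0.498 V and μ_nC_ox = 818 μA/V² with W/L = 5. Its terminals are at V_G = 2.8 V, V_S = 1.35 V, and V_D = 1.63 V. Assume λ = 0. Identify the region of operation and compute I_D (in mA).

Triode; I_D = 0.930 mA

V_GS = V_G − V_S = 2.8 − 1.35 = 1.45 V; V_DS = V_D − V_S = 1.63 − 1.35 = 0.28 V.
k_n = μ_nC_ox · (W/L) = 4.09 mA/V².
V_ov = V_GS − V_t = 1.45 − 0.498 = 0.952 V.
Since V_DS = 0.28 V < V_ov = 0.952 V, the device is in the triode region.
I_D = k_n [V_ov · V_DS − ½ V_DS²] = 4.09 × [0.952 × 0.28 − 0.5 × 0.28²] = 0.93 mA.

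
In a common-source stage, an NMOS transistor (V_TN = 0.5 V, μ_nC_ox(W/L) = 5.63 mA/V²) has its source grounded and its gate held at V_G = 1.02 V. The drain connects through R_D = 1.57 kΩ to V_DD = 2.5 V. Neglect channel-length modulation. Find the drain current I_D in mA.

I_D = 0.761 mA

V_GS = V_G = 1.02 V, so V_ov = 1.02 − 0.5 = 0.52 V.
Assume saturation: I_D = ½ k_n V_ov² = 0.5 × 5.63 × 0.52² = 0.761 mA, giving V_DS = V_DD − I_D R_D = 2.5 − 0.761 × 1.57 = 1.3 V.
V_DS = 1.3 V ≥ V_ov = 0.52 V, confirming saturation.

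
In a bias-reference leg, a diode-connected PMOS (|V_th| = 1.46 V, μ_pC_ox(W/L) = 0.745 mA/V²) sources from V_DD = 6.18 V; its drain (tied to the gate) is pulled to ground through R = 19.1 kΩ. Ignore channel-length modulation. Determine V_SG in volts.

V_SG = 2.21 V

With gate tied to drain, V_SG = V_SD ≥ V_SG − |V_th|, so the device is in saturation.
KCL at the drain: ½ k_p (V_SG − |V_th|)² = (V_DD − V_SG)/R.
Let x = V_SG − 1.46. Then 7.11 x² + x − 4.72 = 0, giving x = 0.747 V (positive root), so V_SG = 2.21 V.
I_D = (V_DD − V_SG)/R = (6.18 − 2.21) / 19.1 = 0.208 mA.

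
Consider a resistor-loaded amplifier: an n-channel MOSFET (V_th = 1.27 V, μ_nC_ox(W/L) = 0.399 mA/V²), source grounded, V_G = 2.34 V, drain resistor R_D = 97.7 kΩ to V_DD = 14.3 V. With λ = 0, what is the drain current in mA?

I_D = 0.142 mA

V_GS = V_G = 2.34 V, so V_ov = 2.34 − 1.27 = 1.07 V.
Assume saturation: I_D = ½ k_n V_ov² = 0.5 × 0.399 × 1.07² = 0.228 mA, giving V_DS = V_DD − I_D R_D = 14.3 − 0.228 × 97.7 = -8.02 V.
But -8.02 V < V_ov = 1.07 V, so the device is actually in triode.
In triode I_D = k_n[V_ov V_DS − ½ V_DS²] and I_D = (V_DD − V_DS)/R_D. Equating: 19.5 V_DS² − 42.71 V_DS + 14.3 = 0, giving V_DS = 0.412 V (the root below V_ov).
I_D = (14.3 − 0.412) / 97.7 = 0.142 mA.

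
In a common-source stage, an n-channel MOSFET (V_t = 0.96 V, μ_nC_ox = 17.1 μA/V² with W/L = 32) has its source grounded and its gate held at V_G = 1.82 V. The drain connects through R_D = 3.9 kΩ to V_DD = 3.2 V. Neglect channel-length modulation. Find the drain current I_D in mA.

V_GS = V_G = 1.82 V, so V_ov = 1.82 − 0.96 = 0.86 V.
k_n = μ_nC_ox · (W/L) = 0.5472 mA/V².
Assume saturation: I_D = ½ k_n V_ov² = 0.5 × 0.5472 × 0.86² = 0.202 mA, giving V_DS = V_DD − I_D R_D = 3.2 − 0.202 × 3.9 = 2.41 V.
V_DS = 2.41 V ≥ V_ov = 0.86 V, confirming saturation.

I_D = 0.202 mA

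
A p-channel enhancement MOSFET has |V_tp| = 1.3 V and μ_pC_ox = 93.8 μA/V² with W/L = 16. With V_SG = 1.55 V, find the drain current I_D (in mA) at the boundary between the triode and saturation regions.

I_D = 0.0469 mA

At the boundary V_SD = V_ov = V_SG − |V_tp| = 1.55 − 1.3 = 0.25 V.
k_p = μ_pC_ox · (W/L) = 1.501 mA/V².
I_D = ½ k_p V_ov² = 0.5 × 1.501 × 0.25² = 0.0469 mA.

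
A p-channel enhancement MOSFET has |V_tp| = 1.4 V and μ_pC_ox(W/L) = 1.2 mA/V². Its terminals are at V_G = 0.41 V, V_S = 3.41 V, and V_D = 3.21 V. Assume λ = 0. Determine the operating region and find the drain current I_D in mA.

V_SG = V_S − V_G = 3.41 − 0.41 = 3 V; V_SD = V_S − V_D = 3.41 − 3.21 = 0.2 V.
V_ov = V_SG − |V_tp| = 3 − 1.4 = 1.6 V.
Since V_SD = 0.2 V < V_ov = 1.6 V, the device is in the triode region.
I_D = k_p [V_ov · V_SD − ½ V_SD²] = 1.2 × [1.6 × 0.2 − 0.5 × 0.2²] = 0.36 mA.

Triode; I_D = 0.360 mA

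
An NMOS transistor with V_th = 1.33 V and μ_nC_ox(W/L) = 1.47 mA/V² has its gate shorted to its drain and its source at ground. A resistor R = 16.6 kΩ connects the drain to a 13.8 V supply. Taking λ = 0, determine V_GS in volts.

With gate tied to drain, V_GS = V_DS ≥ V_GS − V_th, so the device is in saturation.
KCL at the drain: ½ k_n (V_GS − V_th)² = (V_DD − V_GS)/R.
Let x = V_GS − 1.33. Then 12.2 x² + x − 12.47 = 0, giving x = 0.971 V (positive root), so V_GS = 2.3 V.
I_D = (V_DD − V_GS)/R = (13.8 − 2.3) / 16.6 = 0.693 mA.

V_GS = 2.30 V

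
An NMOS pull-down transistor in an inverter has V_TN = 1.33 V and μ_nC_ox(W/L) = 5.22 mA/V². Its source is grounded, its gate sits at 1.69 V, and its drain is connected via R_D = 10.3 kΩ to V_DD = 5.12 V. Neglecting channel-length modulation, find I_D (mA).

V_GS = V_G = 1.69 V, so V_ov = 1.69 − 1.33 = 0.36 V.
Assume saturation: I_D = ½ k_n V_ov² = 0.5 × 5.22 × 0.36² = 0.338 mA, giving V_DS = V_DD − I_D R_D = 5.12 − 0.338 × 10.3 = 1.64 V.
V_DS = 1.64 V ≥ V_ov = 0.36 V, confirming saturation.

I_D = 0.338 mA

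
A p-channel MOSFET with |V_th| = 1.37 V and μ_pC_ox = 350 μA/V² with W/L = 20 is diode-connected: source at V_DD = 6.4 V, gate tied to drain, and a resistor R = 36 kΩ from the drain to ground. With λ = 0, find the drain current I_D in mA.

I_D = 0.134 mA

With gate tied to drain, V_SG = V_SD ≥ V_SG − |V_th|, so the device is in saturation.
k_p = μ_pC_ox · (W/L) = 7 mA/V².
KCL at the drain: ½ k_p (V_SG − |V_th|)² = (V_DD − V_SG)/R.
Let x = V_SG − 1.37. Then 126 x² + x − 5.03 = 0, giving x = 0.196 V (positive root), so V_SG = 1.57 V.
I_D = (V_DD − V_SG)/R = (6.4 − 1.57) / 36 = 0.134 mA.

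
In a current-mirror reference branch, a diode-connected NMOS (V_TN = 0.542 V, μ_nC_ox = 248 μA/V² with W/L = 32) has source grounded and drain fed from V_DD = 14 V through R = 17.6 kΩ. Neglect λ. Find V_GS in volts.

V_GS = 0.974 V

With gate tied to drain, V_GS = V_DS ≥ V_GS − V_TN, so the device is in saturation.
k_n = μ_nC_ox · (W/L) = 7.936 mA/V².
KCL at the drain: ½ k_n (V_GS − V_TN)² = (V_DD − V_GS)/R.
Let x = V_GS − 0.542. Then 69.8 x² + x − 13.46 = 0, giving x = 0.432 V (positive root), so V_GS = 0.974 V.
I_D = (V_DD − V_GS)/R = (14 − 0.974) / 17.6 = 0.74 mA.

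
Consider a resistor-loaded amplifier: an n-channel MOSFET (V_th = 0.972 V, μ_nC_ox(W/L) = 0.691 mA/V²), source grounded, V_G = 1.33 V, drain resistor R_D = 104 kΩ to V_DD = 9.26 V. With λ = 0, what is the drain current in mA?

I_D = 0.0443 mA

V_GS = V_G = 1.33 V, so V_ov = 1.33 − 0.972 = 0.358 V.
Assume saturation: I_D = ½ k_n V_ov² = 0.5 × 0.691 × 0.358² = 0.0443 mA, giving V_DS = V_DD − I_D R_D = 9.26 − 0.0443 × 104 = 4.65 V.
V_DS = 4.65 V ≥ V_ov = 0.358 V, confirming saturation.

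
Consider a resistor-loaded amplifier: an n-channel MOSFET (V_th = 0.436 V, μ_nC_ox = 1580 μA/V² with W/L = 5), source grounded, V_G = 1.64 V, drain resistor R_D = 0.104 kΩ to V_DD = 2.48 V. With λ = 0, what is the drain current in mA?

I_D = 5.73 mA

V_GS = V_G = 1.64 V, so V_ov = 1.64 − 0.436 = 1.2 V.
k_n = μ_nC_ox · (W/L) = 7.9 mA/V².
Assume saturation: I_D = ½ k_n V_ov² = 0.5 × 7.9 × 1.2² = 5.73 mA, giving V_DS = V_DD − I_D R_D = 2.48 − 5.73 × 0.104 = 1.88 V.
V_DS = 1.88 V ≥ V_ov = 1.2 V, confirming saturation.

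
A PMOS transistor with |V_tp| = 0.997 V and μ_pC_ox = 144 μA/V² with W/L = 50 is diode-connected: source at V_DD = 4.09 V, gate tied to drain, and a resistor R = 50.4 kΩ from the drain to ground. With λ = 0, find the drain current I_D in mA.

I_D = 0.0588 mA

With gate tied to drain, V_SG = V_SD ≥ V_SG − |V_tp|, so the device is in saturation.
k_p = μ_pC_ox · (W/L) = 7.2 mA/V².
KCL at the drain: ½ k_p (V_SG − |V_tp|)² = (V_DD − V_SG)/R.
Let x = V_SG − 0.997. Then 181 x² + x − 3.093 = 0, giving x = 0.128 V (positive root), so V_SG = 1.12 V.
I_D = (V_DD − V_SG)/R = (4.09 − 1.12) / 50.4 = 0.0588 mA.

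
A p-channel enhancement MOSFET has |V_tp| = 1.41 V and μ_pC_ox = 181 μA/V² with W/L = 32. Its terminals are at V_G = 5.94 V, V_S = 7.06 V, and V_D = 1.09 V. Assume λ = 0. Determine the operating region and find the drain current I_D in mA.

V_SG = V_S − V_G = 7.06 − 5.94 = 1.12 V; V_SD = V_S − V_D = 7.06 − 1.09 = 5.97 V.
V_SG = 1.12 V < |V_tp| = 1.41 V, so the transistor is in cutoff.

Cutoff; I_D = 0 mA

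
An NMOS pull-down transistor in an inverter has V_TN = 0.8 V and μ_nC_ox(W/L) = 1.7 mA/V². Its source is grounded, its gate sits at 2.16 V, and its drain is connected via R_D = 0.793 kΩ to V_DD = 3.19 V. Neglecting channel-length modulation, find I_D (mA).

V_GS = V_G = 2.16 V, so V_ov = 2.16 − 0.8 = 1.36 V.
Assume saturation: I_D = ½ k_n V_ov² = 0.5 × 1.7 × 1.36² = 1.57 mA, giving V_DS = V_DD − I_D R_D = 3.19 − 1.57 × 0.793 = 1.94 V.
V_DS = 1.94 V ≥ V_ov = 1.36 V, confirming saturation.

I_D = 1.57 mA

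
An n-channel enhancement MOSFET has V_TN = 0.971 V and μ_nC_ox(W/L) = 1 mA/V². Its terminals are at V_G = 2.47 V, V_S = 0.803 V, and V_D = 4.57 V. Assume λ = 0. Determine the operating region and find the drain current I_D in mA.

V_GS = V_G − V_S = 2.47 − 0.803 = 1.67 V; V_DS = V_D − V_S = 4.57 − 0.803 = 3.77 V.
V_ov = V_GS − V_TN = 1.67 − 0.971 = 0.696 V.
Since V_DS = 3.77 V ≥ V_ov = 0.696 V, the device is in saturation.
I_D = ½ k_n V_ov² = 0.5 × 1 × 0.696² = 0.242 mA.

Saturation; I_D = 0.242 mA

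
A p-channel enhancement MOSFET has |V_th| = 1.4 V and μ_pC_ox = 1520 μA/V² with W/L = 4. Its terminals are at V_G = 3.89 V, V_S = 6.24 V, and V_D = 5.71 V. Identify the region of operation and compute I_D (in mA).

Triode; I_D = 2.21 mA

V_SG = V_S − V_G = 6.24 − 3.89 = 2.35 V; V_SD = V_S − V_D = 6.24 − 5.71 = 0.53 V.
k_p = μ_pC_ox · (W/L) = 6.08 mA/V².
V_ov = V_SG − |V_th| = 2.35 − 1.4 = 0.95 V.
Since V_SD = 0.53 V < V_ov = 0.95 V, the device is in the triode region.
I_D = k_p [V_ov · V_SD − ½ V_SD²] = 6.08 × [0.95 × 0.53 − 0.5 × 0.53²] = 2.21 mA.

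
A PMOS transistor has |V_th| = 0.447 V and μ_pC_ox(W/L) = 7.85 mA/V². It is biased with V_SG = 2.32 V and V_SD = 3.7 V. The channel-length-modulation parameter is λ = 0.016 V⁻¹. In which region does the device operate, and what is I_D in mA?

Saturation; I_D = 14.6 mA

V_ov = V_SG − |V_th| = 2.32 − 0.447 = 1.87 V.
Since V_SD = 3.7 V ≥ V_ov = 1.87 V, the device is in saturation.
I_D = ½ k_p V_ov² (1 + λ V_SD) = 0.5 × 7.85 × 1.87² × (1 + 0.016 × 3.7) = 14.6 mA.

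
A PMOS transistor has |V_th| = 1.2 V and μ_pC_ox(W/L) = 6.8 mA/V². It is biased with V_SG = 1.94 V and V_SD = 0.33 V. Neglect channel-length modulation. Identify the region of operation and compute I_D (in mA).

V_ov = V_SG − |V_th| = 1.94 − 1.2 = 0.74 V.
Since V_SD = 0.33 V < V_ov = 0.74 V, the device is in the triode region.
I_D = k_p [V_ov · V_SD − ½ V_SD²] = 6.8 × [0.74 × 0.33 − 0.5 × 0.33²] = 1.29 mA.

Triode; I_D = 1.29 mA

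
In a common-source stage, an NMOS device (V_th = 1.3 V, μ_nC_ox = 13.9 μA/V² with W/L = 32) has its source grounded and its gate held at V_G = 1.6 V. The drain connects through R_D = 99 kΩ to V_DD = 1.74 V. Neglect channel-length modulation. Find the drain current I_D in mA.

V_GS = V_G = 1.6 V, so V_ov = 1.6 − 1.3 = 0.3 V.
k_n = μ_nC_ox · (W/L) = 0.4448 mA/V².
Assume saturation: I_D = ½ k_n V_ov² = 0.5 × 0.4448 × 0.3² = 0.02 mA, giving V_DS = V_DD − I_D R_D = 1.74 − 0.02 × 99 = -0.242 V.
But -0.242 V < V_ov = 0.3 V, so the device is actually in triode.
In triode I_D = k_n[V_ov V_DS − ½ V_DS²] and I_D = (V_DD − V_DS)/R_D. Equating: 22 V_DS² − 14.21 V_DS + 1.74 = 0, giving V_DS = 0.164 V (the root below V_ov).
I_D = (1.74 − 0.164) / 99 = 0.0159 mA.

I_D = 0.0159 mA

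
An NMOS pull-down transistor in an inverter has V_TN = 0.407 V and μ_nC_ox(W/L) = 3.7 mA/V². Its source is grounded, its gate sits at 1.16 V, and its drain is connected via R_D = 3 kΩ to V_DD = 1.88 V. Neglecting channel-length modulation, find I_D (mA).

V_GS = V_G = 1.16 V, so V_ov = 1.16 − 0.407 = 0.753 V.
Assume saturation: I_D = ½ k_n V_ov² = 0.5 × 3.7 × 0.753² = 1.05 mA, giving V_DS = V_DD − I_D R_D = 1.88 − 1.05 × 3 = -1.27 V.
But -1.27 V < V_ov = 0.753 V, so the device is actually in triode.
In triode I_D = k_n[V_ov V_DS − ½ V_DS²] and I_D = (V_DD − V_DS)/R_D. Equating: 5.55 V_DS² − 9.358 V_DS + 1.88 = 0, giving V_DS = 0.233 V (the root below V_ov).
I_D = (1.88 − 0.233) / 3 = 0.549 mA.

I_D = 0.549 mA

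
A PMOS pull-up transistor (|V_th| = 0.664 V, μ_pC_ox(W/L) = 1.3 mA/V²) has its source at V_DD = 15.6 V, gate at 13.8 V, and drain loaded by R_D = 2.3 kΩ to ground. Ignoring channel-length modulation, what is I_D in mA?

V_SG = V_DD − V_G = 15.6 − 13.8 = 1.8 V, so V_ov = 1.8 − 0.664 = 1.14 V.
Assume saturation: I_D = ½ k_p V_ov² = 0.5 × 1.3 × 1.14² = 0.839 mA, giving V_SD = V_DD − I_D R_D = 15.6 − 0.839 × 2.3 = 13.7 V.
V_SD = 13.7 V ≥ V_ov = 1.14 V, confirming saturation.

I_D = 0.839 mA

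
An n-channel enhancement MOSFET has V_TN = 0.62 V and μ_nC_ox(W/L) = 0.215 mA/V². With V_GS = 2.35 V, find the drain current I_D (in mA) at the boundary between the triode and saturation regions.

At the boundary V_DS = V_ov = V_GS − V_TN = 2.35 − 0.62 = 1.73 V.
I_D = ½ k_n V_ov² = 0.5 × 0.215 × 1.73² = 0.322 mA.

I_D = 0.322 mA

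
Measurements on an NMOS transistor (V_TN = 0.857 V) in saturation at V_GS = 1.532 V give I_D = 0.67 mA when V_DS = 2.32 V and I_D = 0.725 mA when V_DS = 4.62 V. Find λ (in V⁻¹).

With V_GS fixed, I_D ∝ (1 + λ V_DS) in saturation, so I_D2/I_D1 = (1 + λ V_DS2)/(1 + λ V_DS1).
0.725/0.67 = 1.082 = (1 + 4.62 λ)/(1 + 2.32 λ).
Solving: λ (I_D1 V_DS2 − I_D2 V_DS1) = I_D2 − I_D1, so λ = (0.725 − 0.67) / (0.67 × 4.62 − 0.725 × 2.32) = 0.055 / 1.41 = 0.0389 V⁻¹.

λ = 0.0389 V⁻¹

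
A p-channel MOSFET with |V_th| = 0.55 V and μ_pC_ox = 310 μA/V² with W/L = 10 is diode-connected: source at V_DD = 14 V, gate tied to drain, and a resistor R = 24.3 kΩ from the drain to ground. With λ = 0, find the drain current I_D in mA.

With gate tied to drain, V_SG = V_SD ≥ V_SG − |V_th|, so the device is in saturation.
k_p = μ_pC_ox · (W/L) = 3.1 mA/V².
KCL at the drain: ½ k_p (V_SG − |V_th|)² = (V_DD − V_SG)/R.
Let x = V_SG − 0.55. Then 37.7 x² + x − 13.45 = 0, giving x = 0.584 V (positive root), so V_SG = 1.13 V.
I_D = (V_DD − V_SG)/R = (14 − 1.13) / 24.3 = 0.529 mA.

I_D = 0.529 mA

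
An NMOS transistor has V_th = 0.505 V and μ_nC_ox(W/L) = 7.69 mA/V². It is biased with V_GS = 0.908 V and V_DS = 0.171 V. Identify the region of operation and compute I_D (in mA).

Triode; I_D = 0.418 mA

V_ov = V_GS − V_th = 0.908 − 0.505 = 0.403 V.
Since V_DS = 0.171 V < V_ov = 0.403 V, the device is in the triode region.
I_D = k_n [V_ov · V_DS − ½ V_DS²] = 7.69 × [0.403 × 0.171 − 0.5 × 0.171²] = 0.418 mA.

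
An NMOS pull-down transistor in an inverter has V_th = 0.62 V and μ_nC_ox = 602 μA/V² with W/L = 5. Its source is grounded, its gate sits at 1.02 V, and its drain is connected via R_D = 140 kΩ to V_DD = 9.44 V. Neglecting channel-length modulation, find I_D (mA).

V_GS = V_G = 1.02 V, so V_ov = 1.02 − 0.62 = 0.4 V.
k_n = μ_nC_ox · (W/L) = 3.01 mA/V².
Assume saturation: I_D = ½ k_n V_ov² = 0.5 × 3.01 × 0.4² = 0.241 mA, giving V_DS = V_DD − I_D R_D = 9.44 − 0.241 × 140 = -24.3 V.
But -24.3 V < V_ov = 0.4 V, so the device is actually in triode.
In triode I_D = k_n[V_ov V_DS − ½ V_DS²] and I_D = (V_DD − V_DS)/R_D. Equating: 211 V_DS² − 169.6 V_DS + 9.44 = 0, giving V_DS = 0.0602 V (the root below V_ov).
I_D = (9.44 − 0.0602) / 140 = 0.067 mA.

I_D = 0.0670 mA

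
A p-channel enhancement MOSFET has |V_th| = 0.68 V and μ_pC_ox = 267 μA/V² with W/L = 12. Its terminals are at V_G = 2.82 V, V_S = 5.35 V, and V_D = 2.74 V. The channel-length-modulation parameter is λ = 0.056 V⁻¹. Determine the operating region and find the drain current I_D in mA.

V_SG = V_S − V_G = 5.35 − 2.82 = 2.53 V; V_SD = V_S − V_D = 5.35 − 2.74 = 2.61 V.
k_p = μ_pC_ox · (W/L) = 3.204 mA/V².
V_ov = V_SG − |V_th| = 2.53 − 0.68 = 1.85 V.
Since V_SD = 2.61 V ≥ V_ov = 1.85 V, the device is in saturation.
I_D = ½ k_p V_ov² (1 + λ V_SD) = 0.5 × 3.204 × 1.85² × (1 + 0.056 × 2.61) = 6.28 mA.

Saturation; I_D = 6.28 mA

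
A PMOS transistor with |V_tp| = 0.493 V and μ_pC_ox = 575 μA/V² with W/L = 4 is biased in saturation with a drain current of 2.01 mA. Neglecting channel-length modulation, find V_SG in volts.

V_SG = 1.82 V

k_p = μ_pC_ox · (W/L) = 2.3 mA/V².
In saturation I_D = ½ k_p (V_SG − |V_tp|)², so V_SG − |V_tp| = √(2 I_D / k_p) = √(2 × 2.01 / 2.3) = 1.32 V.
V_SG = 0.493 + 1.32 = 1.82 V.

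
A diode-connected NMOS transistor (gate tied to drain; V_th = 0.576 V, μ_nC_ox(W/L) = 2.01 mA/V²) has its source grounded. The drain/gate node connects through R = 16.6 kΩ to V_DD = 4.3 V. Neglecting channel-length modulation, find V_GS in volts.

V_GS = 1.02 V

With gate tied to drain, V_GS = V_DS ≥ V_GS − V_th, so the device is in saturation.
KCL at the drain: ½ k_n (V_GS − V_th)² = (V_DD − V_GS)/R.
Let x = V_GS − 0.576. Then 16.7 x² + x − 3.724 = 0, giving x = 0.443 V (positive root), so V_GS = 1.02 V.
I_D = (V_DD − V_GS)/R = (4.3 − 1.02) / 16.6 = 0.198 mA.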